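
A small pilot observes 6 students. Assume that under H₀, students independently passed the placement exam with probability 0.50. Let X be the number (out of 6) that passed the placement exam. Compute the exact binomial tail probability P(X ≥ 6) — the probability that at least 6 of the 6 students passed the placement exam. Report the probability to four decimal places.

X ~ Binomial(n=6, p=0.50).
P(X ≥ 6) = C(6,6)·0.50^6·0.50^0.
= 0.015625 = 0.0156.

P = 0.0156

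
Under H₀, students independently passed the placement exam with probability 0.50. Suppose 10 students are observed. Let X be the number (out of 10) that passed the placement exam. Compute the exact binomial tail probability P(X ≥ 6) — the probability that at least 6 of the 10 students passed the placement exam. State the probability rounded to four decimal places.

P = 0.3770

X is binomial with n = 10 and p = 0.50.
P(X ≥ 6) = Σ_{j=6}^{10} C(10,j)·0.50^j·0.50^{10−j}.
= 0.205078 + 0.117188 + 0.043945 + 0.009766 + 0.000977 = 0.3770.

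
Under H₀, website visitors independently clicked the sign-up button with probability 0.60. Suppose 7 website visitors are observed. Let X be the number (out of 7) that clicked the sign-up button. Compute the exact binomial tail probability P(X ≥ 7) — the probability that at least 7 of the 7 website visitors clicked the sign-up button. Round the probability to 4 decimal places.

P = 0.0280

X ~ Binomial(n=7, p=0.60).
P(X ≥ 7) = C(7,7)·0.60^7·0.40^0.
= 0.027994 = 0.0280.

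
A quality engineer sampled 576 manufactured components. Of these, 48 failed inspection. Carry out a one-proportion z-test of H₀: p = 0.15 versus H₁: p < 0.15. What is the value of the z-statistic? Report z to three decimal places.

The sample proportion is 48/576 = 0.08333.
SE₀ = √(0.15·0.85/576) = 0.014878.
Test statistic: z = -0.06667/0.014878 = -4.481.

z = -4.481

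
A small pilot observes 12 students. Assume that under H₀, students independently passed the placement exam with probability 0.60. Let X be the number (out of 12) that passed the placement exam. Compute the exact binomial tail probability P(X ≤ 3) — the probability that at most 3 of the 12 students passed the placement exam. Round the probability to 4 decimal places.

X ~ Binomial(n=12, p=0.60).
P(X ≤ 3) = C(12,0)·0.60^0·0.40^12 + C(12,1)·0.60^1·0.40^11 + C(12,2)·0.60^2·0.40^10 + C(12,3)·0.60^3·0.40^9.
= 0.000017 + 0.000302 + 0.002491 + 0.012457 = 0.0153.

P = 0.0153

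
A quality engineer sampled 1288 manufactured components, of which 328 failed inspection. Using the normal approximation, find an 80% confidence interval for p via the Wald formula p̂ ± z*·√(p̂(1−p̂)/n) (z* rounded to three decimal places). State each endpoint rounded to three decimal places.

p̂ = 328/1288 = 0.25466.
Standard error of p̂: √(0.189807/1288) = √0.000147366 = 0.012139.
z* = 1.282 at the 80% level.
Margin of error: 1.282 × 0.012139 = 0.01556.
So the interval runs from 0.239 to 0.270.

(0.239, 0.270)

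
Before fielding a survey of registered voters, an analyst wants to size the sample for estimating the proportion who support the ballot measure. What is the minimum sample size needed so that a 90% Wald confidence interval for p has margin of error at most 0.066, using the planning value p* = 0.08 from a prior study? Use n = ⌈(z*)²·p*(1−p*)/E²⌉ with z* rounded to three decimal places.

n = 46

The 90% critical value is z* = 1.645.
p*(1−p*) = 0.08·0.92 = 0.0736.
Required n before rounding: 2.706025 × 0.0736 / 0.066² = 45.722.
⌈45.722⌉ = 46.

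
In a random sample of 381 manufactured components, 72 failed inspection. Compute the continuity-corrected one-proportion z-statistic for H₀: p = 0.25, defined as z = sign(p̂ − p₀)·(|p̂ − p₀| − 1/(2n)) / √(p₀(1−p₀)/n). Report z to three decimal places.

z = -2.692

Sample proportion p̂ = 72/381 = 0.18898. p̂ − p₀ = -0.061024.
Continuity correction 1/(2n) = 1/762 = 0.001312.
Corrected numerator: |-0.061024| − 0.001312 = 0.059712.
Under H₀, SE = √(p₀(1−p₀)/n) = √(0.25·0.75/381) = √0.000492126 = 0.022184.
z = (−)0.059712/0.022184 = -2.692.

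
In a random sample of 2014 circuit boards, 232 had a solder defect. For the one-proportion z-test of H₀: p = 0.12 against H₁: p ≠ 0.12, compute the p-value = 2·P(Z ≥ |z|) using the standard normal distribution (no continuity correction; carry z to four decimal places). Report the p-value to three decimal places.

p-value = 0.507

Sample proportion p̂ = 232/2014 = 0.11519.
SE₀ = √(0.12·0.88/2014) = 0.007241.
z = (p̂ − p₀)/SE = (232/2014 − 0.12)/0.007241 ≈ -0.6638.
From the standard normal, 2·P(Z ≥ |z|) = 0.507.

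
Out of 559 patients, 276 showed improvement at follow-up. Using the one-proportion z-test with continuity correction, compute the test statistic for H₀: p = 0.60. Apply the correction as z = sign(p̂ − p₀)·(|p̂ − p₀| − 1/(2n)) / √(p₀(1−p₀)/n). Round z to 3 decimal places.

z = -5.085

The sample proportion is 276/559 = 0.49374. p̂ − p₀ = -0.106261.
1/(2n) = 0.000894.
Corrected numerator: |-0.106261| − 0.000894 = 0.105367.
Null standard error: √(0.60·0.40/559) = √0.000429338 = 0.020720.
z = (−)0.105367/0.020720 = -5.085.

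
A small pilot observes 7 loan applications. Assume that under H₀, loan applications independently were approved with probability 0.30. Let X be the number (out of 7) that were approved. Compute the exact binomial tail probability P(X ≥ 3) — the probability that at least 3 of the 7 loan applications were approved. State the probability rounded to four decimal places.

P = 0.3529

X ~ Binomial(n=7, p=0.30).
P(X ≥ 3) = Σ_{j=3}^{7} C(7,j)·0.30^j·0.70^{7−j}.
= 0.226894 + 0.097240 + 0.025005 + 0.003572 + 0.000219 = 0.3529.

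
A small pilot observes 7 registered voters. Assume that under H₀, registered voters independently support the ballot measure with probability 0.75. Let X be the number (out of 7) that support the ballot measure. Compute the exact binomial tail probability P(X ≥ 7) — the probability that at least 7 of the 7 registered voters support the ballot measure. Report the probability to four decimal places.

P = 0.1335

X is binomial with n = 7 and p = 0.75.
P(X ≥ 7) = C(7,7)·0.75^7·0.25^0.
= 0.133484 = 0.1335.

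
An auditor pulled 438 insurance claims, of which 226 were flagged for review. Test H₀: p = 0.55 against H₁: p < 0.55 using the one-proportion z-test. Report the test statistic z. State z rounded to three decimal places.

The sample proportion is 226/438 = 0.51598.
SE₀ = √(0.55·0.45/438) = 0.023771.
z = (p̂ − p₀)/SE = (0.51598 − 0.55)/0.023771 = -1.431.

z = -1.431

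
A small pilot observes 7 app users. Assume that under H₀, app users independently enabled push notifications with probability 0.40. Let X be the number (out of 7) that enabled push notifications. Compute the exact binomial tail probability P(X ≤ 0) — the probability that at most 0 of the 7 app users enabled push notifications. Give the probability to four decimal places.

P = 0.0280

X is binomial with n = 7 and p = 0.40.
P(X ≤ 0) = C(7,0)·0.40^0·0.60^7.
= 0.027994 = 0.0280.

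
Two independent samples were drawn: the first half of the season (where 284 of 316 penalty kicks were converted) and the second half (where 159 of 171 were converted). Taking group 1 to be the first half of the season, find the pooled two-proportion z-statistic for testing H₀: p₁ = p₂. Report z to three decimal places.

Sample proportions: p̂₁ = 284/316 = 0.89873 and p̂₂ = 159/171 = 0.92982.
Pooled p̂ = (284+159)/(316+171) = 443/487 = 0.90965.
Pooled SE = √[0.0821861·0.00901251] ≈ 0.027216.
z = -0.03109/0.027216 = -1.142.

z = -1.142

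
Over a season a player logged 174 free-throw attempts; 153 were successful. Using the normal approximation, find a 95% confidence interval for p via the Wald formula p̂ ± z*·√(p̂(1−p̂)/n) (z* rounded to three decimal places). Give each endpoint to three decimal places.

(0.831, 0.928)

Sample proportion p̂ = 153/174 = 0.87931.
SE(p̂) = √(0.87931·0.12069/174) = 0.024696.
For 95% confidence, z* = 1.960.
Margin = 1.960·0.024696 = 0.04840.
So the interval runs from 0.831 to 0.928.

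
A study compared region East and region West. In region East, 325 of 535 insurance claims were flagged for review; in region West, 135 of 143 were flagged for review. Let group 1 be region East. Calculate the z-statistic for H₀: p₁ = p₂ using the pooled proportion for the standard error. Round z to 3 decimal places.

z = -7.655

p̂₁ = 325/535 = 0.60748, p̂₂ = 135/143 = 0.94406.
Pooling: p̂ = 460/678 = 0.67847.
Pooled SE = √[0.2181499·0.00886217] ≈ 0.043969.
z = -0.33658/0.043969 = -7.655.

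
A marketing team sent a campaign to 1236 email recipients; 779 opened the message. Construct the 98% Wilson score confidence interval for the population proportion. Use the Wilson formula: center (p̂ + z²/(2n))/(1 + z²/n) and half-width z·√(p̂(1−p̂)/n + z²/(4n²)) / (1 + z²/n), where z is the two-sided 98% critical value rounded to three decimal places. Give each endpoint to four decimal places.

(0.5978, 0.6616)

Here p̂ = 779/1236 = 0.63026 and z = 2.326 (z² = 5.410276).
Denominator 1 + z²/n = 1 + 5.410276/1236 = 1.004377.
Center = (0.63026 + 0.002189)/1.004377 = 0.62969.
Radicand: p̂(1−p̂)/n + z²/(4n²) = 0.000188538 + 0.000000885 = 0.000189423.
Half-width = 2.326·√0.000189423/1.004377 = 0.03187.
Interval: 0.62969 ± 0.03187 → (0.5978, 0.6616).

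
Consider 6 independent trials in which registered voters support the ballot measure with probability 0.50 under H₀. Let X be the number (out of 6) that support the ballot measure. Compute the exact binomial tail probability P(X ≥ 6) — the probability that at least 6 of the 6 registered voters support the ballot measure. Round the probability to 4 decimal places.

P = 0.0156

X is binomial with n = 6 and p = 0.50.
P(X ≥ 6) = C(6,6)·0.50^6·0.50^0.
= 0.015625 = 0.0156.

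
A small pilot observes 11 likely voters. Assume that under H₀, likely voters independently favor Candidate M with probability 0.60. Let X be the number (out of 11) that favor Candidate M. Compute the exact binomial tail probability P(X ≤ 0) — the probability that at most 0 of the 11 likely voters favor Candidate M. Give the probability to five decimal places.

X is binomial with n = 11 and p = 0.60.
P(X ≤ 0) = C(11,0)·0.60^0·0.40^11.
= 0.000042 = 0.00004.

P = 0.00004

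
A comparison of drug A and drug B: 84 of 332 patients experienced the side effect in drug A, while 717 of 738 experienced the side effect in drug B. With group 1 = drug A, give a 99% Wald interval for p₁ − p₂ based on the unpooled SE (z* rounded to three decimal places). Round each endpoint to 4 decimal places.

(-0.7820, -0.6551)

p̂₁ = 0.25301, p̂₂ = 0.97154, so the observed difference is -0.71853.
SE = √(0.000569268 + 0.000037460) = √0.000606728 = 0.024632.
z* = 2.576 at the 99% level. Margin = 2.576·0.024632 = 0.06345.
Interval: -0.71853 ± 0.06345 → (-0.7820, -0.6551).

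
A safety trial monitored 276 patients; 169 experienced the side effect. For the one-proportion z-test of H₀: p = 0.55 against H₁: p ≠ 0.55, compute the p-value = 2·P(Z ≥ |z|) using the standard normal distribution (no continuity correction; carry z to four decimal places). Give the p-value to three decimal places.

The sample proportion is 169/276 = 0.61232.
Under H₀, SE = √(p₀(1−p₀)/n) = √(0.55·0.45/276) = √0.000896739 = 0.029946.
z = (p̂ − p₀)/SE = (169/276 − 0.55)/0.029946 ≈ 2.0811.
From the standard normal, 2·P(Z ≥ |z|) = 0.037.

p-value = 0.037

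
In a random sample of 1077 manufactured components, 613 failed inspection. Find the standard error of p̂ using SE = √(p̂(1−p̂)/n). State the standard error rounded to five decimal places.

Sample proportion p̂ = 613/1077 = 0.56917.
p̂(1−p̂) = 0.56917·0.43083 = 0.245216.
SE = √(0.245216/1077) = √0.000227684 = 0.01509.

SE = 0.01509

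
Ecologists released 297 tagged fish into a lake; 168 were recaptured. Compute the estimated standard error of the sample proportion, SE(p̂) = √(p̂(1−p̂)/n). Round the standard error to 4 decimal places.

The sample proportion is 168/297 = 0.56566.
p̂(1−p̂) = 0.245689.
SE = √(0.245689/297) = √0.000827236 = 0.0288.

SE = 0.0288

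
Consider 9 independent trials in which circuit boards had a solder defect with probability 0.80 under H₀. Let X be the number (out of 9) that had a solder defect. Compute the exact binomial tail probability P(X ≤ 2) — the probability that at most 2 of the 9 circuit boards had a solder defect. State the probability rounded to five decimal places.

P = 0.00031

X ~ Binomial(n=9, p=0.80).
P(X ≤ 2) = C(9,0)·0.80^0·0.20^9 + C(9,1)·0.80^1·0.20^8 + C(9,2)·0.80^2·0.20^7.
= 0.000001 + 0.000018 + 0.000295 = 0.00031.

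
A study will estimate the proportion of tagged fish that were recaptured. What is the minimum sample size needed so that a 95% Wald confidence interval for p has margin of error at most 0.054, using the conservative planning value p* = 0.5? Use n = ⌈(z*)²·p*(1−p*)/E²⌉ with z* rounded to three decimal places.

n = 330

z* = 1.960 at the 95% level.
p*(1−p*) = 0.50·0.50 = 0.2500.
Required n before rounding: 3.841600 × 0.2500 / 0.054² = 329.355.
⌈329.355⌉ = 330.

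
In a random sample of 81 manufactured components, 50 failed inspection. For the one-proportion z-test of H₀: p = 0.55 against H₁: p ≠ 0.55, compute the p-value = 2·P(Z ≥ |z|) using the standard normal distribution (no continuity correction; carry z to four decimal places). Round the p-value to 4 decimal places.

p-value = 0.2235

The sample proportion is 50/81 = 0.61728.
SE₀ = √(0.55·0.45/81) = 0.055277.
Test statistic (full precision, shown to 4 dp): z = (50/81 − 0.55)/SE₀ ≈ 1.2172.
From the standard normal, 2·P(Z ≥ |z|) = 0.2235.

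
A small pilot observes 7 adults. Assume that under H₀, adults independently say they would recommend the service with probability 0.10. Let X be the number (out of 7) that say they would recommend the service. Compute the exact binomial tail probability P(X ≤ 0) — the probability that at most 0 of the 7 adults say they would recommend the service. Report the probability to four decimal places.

P = 0.4783

X ~ Binomial(n=7, p=0.10).
P(X ≤ 0) = C(7,0)·0.10^0·0.90^7.
= 0.478297 = 0.4783.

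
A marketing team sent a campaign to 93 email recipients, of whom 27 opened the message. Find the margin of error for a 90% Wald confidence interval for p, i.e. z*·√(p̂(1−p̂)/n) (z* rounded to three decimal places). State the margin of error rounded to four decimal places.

ME = 0.0774

The sample proportion is 27/93 = 0.29032.
SE(p̂) = √(0.29032·0.70968/93) = 0.047068.
z* = 1.645 at the 90% level.
So ME = 0.0774.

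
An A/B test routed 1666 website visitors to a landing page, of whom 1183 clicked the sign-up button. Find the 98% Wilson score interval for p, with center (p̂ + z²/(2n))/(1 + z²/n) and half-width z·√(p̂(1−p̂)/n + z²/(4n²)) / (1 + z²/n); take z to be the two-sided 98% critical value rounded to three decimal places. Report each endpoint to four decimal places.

(0.6836, 0.7352)

p̂ = 1183/1666 = 0.71008; z = 2.326, so z² = 5.410276.
Denominator 1 + z²/n = 1 + 5.410276/1666 = 1.003247.
Center = (0.71008 + 0.001624)/1.003247 = 0.70940.
Radicand: p̂(1−p̂)/n + z²/(4n²) = 0.000123568 + 0.000000487 = 0.000124055.
Half-width = 2.326·√0.000124055/1.003247 = 0.02582.
Interval: 0.70940 ± 0.02582 → (0.6836, 0.7352).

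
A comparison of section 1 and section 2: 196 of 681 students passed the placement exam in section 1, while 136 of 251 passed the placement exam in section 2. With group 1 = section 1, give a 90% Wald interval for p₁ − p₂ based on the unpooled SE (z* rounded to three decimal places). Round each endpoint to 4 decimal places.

(-0.3131, -0.1949)

p̂₁ = 196/681 = 0.28781, p̂₂ = 136/251 = 0.54183; p̂₁ − p̂₂ = -0.25402.
Unpooled SE = √(p̂₁(1−p̂₁)/n₁ + p̂₂(1−p̂₂)/n₂) = √(0.000300993 + 0.000989044) = 0.035917.
z* = 1.645 at the 90% level. Margin = 1.645·0.035917 = 0.05908.
CI: -0.25402 ± 0.05908 = (-0.3131, -0.1949).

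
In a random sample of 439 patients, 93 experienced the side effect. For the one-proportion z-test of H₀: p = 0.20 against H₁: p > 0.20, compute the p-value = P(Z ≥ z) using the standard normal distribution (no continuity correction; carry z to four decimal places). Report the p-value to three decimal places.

p-value = 0.267

p̂ = 93/439 = 0.21185.
Under H₀, SE = √(p₀(1−p₀)/n) = √(0.20·0.80/439) = √0.000364465 = 0.019091.
Test statistic (full precision, shown to 4 dp): z = (93/439 − 0.20)/SE₀ ≈ 0.6205.
p-value = P(Z ≥ z) with z = 0.6205 → 0.267.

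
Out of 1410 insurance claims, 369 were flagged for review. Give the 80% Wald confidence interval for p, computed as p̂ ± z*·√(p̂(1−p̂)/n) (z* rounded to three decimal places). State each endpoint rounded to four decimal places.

(0.2467, 0.2767)

The sample proportion is 369/1410 = 0.26170.
SE(p̂) = √(0.26170·0.73830/1410) = 0.011706.
z* = 1.282 at the 80% level.
Margin = 1.282·0.011706 = 0.01501.
So the interval runs from 0.2467 to 0.2767.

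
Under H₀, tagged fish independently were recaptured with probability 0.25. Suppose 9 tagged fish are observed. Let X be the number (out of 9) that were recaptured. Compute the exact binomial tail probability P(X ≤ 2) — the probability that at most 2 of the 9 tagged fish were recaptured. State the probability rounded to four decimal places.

P = 0.6007

X ~ Binomial(n=9, p=0.25).
P(X ≤ 2) = C(9,0)·0.25^0·0.75^9 + C(9,1)·0.25^1·0.75^8 + C(9,2)·0.25^2·0.75^7.
= 0.075085 + 0.225254 + 0.300339 = 0.6007.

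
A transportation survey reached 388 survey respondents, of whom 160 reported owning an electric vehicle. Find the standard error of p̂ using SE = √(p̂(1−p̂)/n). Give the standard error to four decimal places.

The sample proportion is 160/388 = 0.41237.
p̂(1−p̂) = 0.41237·0.58763 = 0.242321.
SE = √(0.242321/388) = √0.000624539 = 0.0250.

SE = 0.0250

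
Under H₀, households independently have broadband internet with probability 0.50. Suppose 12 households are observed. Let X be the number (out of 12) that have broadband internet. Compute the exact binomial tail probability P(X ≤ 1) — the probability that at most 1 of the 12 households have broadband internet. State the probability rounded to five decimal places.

P = 0.00317

X is binomial with n = 12 and p = 0.50.
P(X ≤ 1) = C(12,0)·0.50^0·0.50^12 + C(12,1)·0.50^1·0.50^11.
= 0.000244 + 0.002930 = 0.00317.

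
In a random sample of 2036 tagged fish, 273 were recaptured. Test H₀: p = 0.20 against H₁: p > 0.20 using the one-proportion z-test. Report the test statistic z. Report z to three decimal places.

z = -7.435

The sample proportion is 273/2036 = 0.13409.
Null standard error: √(0.20·0.80/2036) = √0.000078585 = 0.008865.
Test statistic: z = -0.06591/0.008865 = -7.435.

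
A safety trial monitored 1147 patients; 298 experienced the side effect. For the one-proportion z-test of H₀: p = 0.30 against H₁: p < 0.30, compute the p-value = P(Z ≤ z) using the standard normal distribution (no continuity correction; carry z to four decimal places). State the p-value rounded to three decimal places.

With x = 298 successes in n = 1147, p̂ = 0.25981.
Null standard error: √(0.30·0.70/1147) = √0.000183086 = 0.013531.
Test statistic (full precision, shown to 4 dp): z = (298/1147 − 0.30)/SE₀ ≈ -2.9704.
From the standard normal, P(Z ≤ z) = 0.001.

p-value = 0.001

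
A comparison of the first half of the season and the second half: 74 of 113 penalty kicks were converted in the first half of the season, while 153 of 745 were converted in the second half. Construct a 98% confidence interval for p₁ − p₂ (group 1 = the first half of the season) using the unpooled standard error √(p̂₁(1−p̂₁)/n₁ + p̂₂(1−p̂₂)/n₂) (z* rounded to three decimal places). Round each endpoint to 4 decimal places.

(0.3399, 0.5591)

p̂₁ = 0.65487, p̂₂ = 0.20537, so the observed difference is 0.44950.
SE = √(0.002000143 + 0.000219051) = √0.002219194 = 0.047108.
The 98% critical value is z* = 2.326. Margin = 2.326·0.047108 = 0.10957.
Interval: 0.44950 ± 0.10957 → (0.3399, 0.5591).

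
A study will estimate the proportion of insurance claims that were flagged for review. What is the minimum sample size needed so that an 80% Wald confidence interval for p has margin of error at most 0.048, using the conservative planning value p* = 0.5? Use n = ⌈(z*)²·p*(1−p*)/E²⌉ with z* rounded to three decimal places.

The 80% critical value is z* = 1.282.
p*(1−p*) = 0.2500.
Required n before rounding: 1.643524 × 0.2500 / 0.048² = 178.334.
Rounding up, n = 179.

n = 179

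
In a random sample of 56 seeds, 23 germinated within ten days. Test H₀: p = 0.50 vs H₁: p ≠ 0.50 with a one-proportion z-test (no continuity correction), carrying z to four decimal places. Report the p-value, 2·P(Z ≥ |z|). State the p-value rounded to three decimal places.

p-value = 0.181

p̂ = 23/56 = 0.41071.
Under H₀, SE = √(p₀(1−p₀)/n) = √(0.50·0.50/56) = √0.004464286 = 0.066815.
z = (p̂ − p₀)/SE = (23/56 − 0.50)/0.066815 ≈ -1.3363.
From the standard normal, 2·P(Z ≥ |z|) = 0.181.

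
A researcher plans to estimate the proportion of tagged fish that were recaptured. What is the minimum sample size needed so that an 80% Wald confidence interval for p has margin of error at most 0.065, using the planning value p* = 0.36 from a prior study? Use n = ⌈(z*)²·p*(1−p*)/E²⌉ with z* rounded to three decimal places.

n = 90

z* = 1.282 at the 80% level.
p*(1−p*) = 0.2304.
Required n before rounding: 1.643524 × 0.2304 / 0.065² = 89.626.
Rounding up, n = 90.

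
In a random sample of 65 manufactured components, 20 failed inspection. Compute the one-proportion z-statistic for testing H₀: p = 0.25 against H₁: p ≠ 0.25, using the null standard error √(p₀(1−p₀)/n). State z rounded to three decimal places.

Sample proportion p̂ = 20/65 = 0.30769.
Null standard error: √(0.25·0.75/65) = √0.002884615 = 0.053709.
z = (0.30769 − 0.25)/0.053709 = 0.05769/0.053709 = 1.074.

z = 1.074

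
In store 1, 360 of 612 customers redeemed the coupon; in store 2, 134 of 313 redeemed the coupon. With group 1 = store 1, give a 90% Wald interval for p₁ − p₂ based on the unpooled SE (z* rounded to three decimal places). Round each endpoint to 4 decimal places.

p̂₁ = 360/612 = 0.58824, p̂₂ = 134/313 = 0.42812; p̂₁ − p̂₂ = 0.16012.
SE = √(0.000395775 + 0.000782213) = √0.001177988 = 0.034322.
For 90% confidence, z* = 1.645. Margin of error = 0.05646.
CI: 0.16012 ± 0.05646 = (0.1037, 0.2166).

(0.1037, 0.2166)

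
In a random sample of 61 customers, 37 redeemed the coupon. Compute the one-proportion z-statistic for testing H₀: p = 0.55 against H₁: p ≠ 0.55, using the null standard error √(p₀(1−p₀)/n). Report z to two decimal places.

z = 0.89

The sample proportion is 37/61 = 0.60656.
SE₀ = √(0.55·0.45/61) = 0.063698.
z = (0.60656 − 0.55)/0.063698 = 0.05656/0.063698 = 0.89.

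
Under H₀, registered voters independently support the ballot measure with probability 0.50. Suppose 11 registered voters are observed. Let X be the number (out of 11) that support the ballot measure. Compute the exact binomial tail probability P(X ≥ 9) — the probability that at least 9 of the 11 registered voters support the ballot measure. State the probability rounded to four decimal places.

P = 0.0327

X is binomial with n = 11 and p = 0.50.
P(X ≥ 9) = C(11,9)·0.50^9·0.50^2 + C(11,10)·0.50^10·0.50^1 + C(11,11)·0.50^11·0.50^0.
= 0.026855 + 0.005371 + 0.000488 = 0.0327.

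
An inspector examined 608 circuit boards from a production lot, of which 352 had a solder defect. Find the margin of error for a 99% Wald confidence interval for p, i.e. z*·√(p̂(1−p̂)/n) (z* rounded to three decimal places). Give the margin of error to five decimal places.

ME = 0.05158

p̂ = 352/608 = 0.57895.
Standard error of p̂: √(0.243767/608) = √0.000400933 = 0.020023.
z* = 2.576 at the 99% level.
ME = 2.576·0.020023 = 0.05158.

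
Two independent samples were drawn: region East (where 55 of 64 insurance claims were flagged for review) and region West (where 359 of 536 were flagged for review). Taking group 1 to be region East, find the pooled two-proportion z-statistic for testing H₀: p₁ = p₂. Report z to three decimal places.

p̂₁ = 55/64 = 0.85938, p̂₂ = 359/536 = 0.66978.
Pooling: p̂ = 414/600 = 0.69000.
Pooled SE = √[0.2139000·0.01749067] ≈ 0.061166.
z = (p̂₁ − p̂₂)/SE = (0.85938 − 0.66978)/0.061166 = 0.18960/0.061166 = 3.100.

z = 3.100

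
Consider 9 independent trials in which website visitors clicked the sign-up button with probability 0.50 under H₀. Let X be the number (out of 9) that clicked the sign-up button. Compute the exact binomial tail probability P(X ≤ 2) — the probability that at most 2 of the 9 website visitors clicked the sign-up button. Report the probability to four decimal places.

P = 0.0898

X ~ Binomial(n=9, p=0.50).
P(X ≤ 2) = C(9,0)·0.50^0·0.50^9 + C(9,1)·0.50^1·0.50^8 + C(9,2)·0.50^2·0.50^7.
= 0.001953 + 0.017578 + 0.070312 = 0.0898.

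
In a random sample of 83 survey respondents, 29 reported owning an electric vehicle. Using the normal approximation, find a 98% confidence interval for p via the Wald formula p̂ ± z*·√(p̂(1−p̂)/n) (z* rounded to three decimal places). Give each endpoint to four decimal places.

p̂ = 29/83 = 0.34940.
Standard error of p̂: √(0.227319/83) = √0.002738782 = 0.052333.
z* = 2.326 at the 98% level.
Margin = 2.326·0.052333 = 0.12173.
So the interval runs from 0.2277 to 0.4711.

(0.2277, 0.4711)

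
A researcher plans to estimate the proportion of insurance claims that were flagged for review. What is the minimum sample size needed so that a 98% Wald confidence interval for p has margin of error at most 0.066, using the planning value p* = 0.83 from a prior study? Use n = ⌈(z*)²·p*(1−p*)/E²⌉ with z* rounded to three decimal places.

n = 176

z* = 2.326 at the 98% level.
p*(1−p*) = 0.1411.
(z*)²·p*(1−p*)/E² = 5.410276·0.1411/0.004356 = 175.250.
⌈175.250⌉ = 176.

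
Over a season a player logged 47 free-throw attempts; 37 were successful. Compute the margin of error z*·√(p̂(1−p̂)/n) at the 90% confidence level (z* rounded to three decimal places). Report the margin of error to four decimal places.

With x = 37 successes in n = 47, p̂ = 0.78723.
SE(p̂) = √(0.78723·0.21277/47) = 0.059697.
The 90% critical value is z* = 1.645.
ME = 1.645·0.059697 = 0.0982.

ME = 0.0982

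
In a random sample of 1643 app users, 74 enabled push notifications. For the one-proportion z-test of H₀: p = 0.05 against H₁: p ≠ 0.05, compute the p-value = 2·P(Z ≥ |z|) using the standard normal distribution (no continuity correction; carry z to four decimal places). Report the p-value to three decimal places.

Sample proportion p̂ = 74/1643 = 0.04504.
Null standard error: √(0.05·0.95/1643) = √0.000028911 = 0.005377.
z = (p̂ − p₀)/SE = (74/1643 − 0.05)/0.005377 ≈ -0.9226.
From the standard normal, 2·P(Z ≥ |z|) = 0.356.

p-value = 0.356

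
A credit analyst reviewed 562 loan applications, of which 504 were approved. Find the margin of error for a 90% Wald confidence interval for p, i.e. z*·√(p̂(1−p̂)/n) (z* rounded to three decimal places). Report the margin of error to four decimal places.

ME = 0.0211

Sample proportion p̂ = 504/562 = 0.89680.
Standard error of p̂: √(0.092552/562) = √0.000164683 = 0.012833.
The 90% critical value is z* = 1.645.
ME = 1.645·0.012833 = 0.0211.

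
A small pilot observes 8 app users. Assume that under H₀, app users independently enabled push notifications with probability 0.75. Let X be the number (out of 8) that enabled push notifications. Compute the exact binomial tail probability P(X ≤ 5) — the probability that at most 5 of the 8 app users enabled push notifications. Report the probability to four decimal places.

X ~ Binomial(n=8, p=0.75).
P(X ≤ 5) = Σ_{j=0}^{5} C(8,j)·0.75^j·0.25^{8−j}.
= 0.000015 + 0.000366 + 0.003845 + 0.023071 + 0.086517 + 0.207642 = 0.3215.

P = 0.3215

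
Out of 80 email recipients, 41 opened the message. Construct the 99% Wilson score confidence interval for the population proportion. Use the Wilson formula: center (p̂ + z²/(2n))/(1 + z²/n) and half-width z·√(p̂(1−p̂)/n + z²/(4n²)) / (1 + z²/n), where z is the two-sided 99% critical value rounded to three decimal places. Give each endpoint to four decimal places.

Here p̂ = 41/80 = 0.51250 and z = 2.576 (z² = 6.635776).
1 + z²/n = 1.082947.
Center = (0.51250 + 0.041474)/1.082947 = 0.51154.
Radicand: p̂(1−p̂)/n + z²/(4n²) = 0.003123047 + 0.000259210 = 0.003382257.
Half-width = z·√(radicand)/denom = 2.576·0.058157/1.082947 = 0.13834.
CI: 0.51154 ± 0.13834 = (0.3732, 0.6499).

(0.3732, 0.6499)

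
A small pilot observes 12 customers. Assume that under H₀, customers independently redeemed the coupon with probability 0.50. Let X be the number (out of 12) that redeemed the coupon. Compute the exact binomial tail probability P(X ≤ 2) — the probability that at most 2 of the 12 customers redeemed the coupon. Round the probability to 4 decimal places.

P = 0.0193

X ~ Binomial(n=12, p=0.50).
P(X ≤ 2) = C(12,0)·0.50^0·0.50^12 + C(12,1)·0.50^1·0.50^11 + C(12,2)·0.50^2·0.50^10.
= 0.000244 + 0.002930 + 0.016113 = 0.0193.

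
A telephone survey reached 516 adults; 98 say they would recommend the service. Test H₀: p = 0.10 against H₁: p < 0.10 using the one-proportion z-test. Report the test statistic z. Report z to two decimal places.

The sample proportion is 98/516 = 0.18992.
Under H₀, SE = √(p₀(1−p₀)/n) = √(0.10·0.90/516) = √0.000174419 = 0.013207.
Test statistic: z = 0.08992/0.013207 = 6.81.

z = 6.81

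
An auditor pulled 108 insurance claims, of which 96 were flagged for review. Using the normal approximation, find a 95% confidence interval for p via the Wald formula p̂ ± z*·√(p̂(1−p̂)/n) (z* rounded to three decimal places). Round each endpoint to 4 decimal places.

p̂ = 96/108 = 0.88889.
SE(p̂) = √(0.88889·0.11111/108) = 0.030241.
The 95% critical value is z* = 1.960.
Margin of error: 1.960 × 0.030241 = 0.05927.
CI: 0.88889 ± 0.05927 = (0.8296, 0.9482).

(0.8296, 0.9482)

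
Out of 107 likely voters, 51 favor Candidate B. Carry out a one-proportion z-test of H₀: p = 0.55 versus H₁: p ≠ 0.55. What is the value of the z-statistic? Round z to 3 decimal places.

z = -1.525

Sample proportion p̂ = 51/107 = 0.47664.
Under H₀, SE = √(p₀(1−p₀)/n) = √(0.55·0.45/107) = √0.002313084 = 0.048095.
Test statistic: z = -0.07336/0.048095 = -1.525.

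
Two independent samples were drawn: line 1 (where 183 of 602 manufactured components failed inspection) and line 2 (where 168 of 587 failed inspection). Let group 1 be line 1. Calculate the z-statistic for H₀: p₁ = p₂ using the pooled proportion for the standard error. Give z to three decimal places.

z = 0.672

Sample proportions: p̂₁ = 183/602 = 0.30399 and p̂₂ = 168/587 = 0.28620.
Pooling: p̂ = 351/1189 = 0.29521.
Pooled SE = √[0.2080594·0.00336471] ≈ 0.026459.
z = 0.01779/0.026459 = 0.672.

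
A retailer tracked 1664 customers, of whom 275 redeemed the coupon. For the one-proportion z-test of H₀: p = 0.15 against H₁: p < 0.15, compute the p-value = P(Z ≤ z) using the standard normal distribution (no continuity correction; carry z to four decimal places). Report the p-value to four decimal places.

p-value = 0.9594

p̂ = 275/1664 = 0.16526.
Null standard error: √(0.15·0.85/1664) = √0.000076623 = 0.008753.
Test statistic (full precision, shown to 4 dp): z = (275/1664 − 0.15)/SE₀ ≈ 1.7438.
p-value = P(Z ≤ z) with z = 1.7438 → 0.9594.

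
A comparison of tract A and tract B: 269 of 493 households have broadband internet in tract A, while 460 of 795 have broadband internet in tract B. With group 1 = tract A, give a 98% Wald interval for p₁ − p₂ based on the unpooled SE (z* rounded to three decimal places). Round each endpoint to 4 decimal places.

p̂₁ = 269/493 = 0.54564, p̂₂ = 460/795 = 0.57862; p̂₁ − p̂₂ = -0.03298.
SE = √(0.000502874 + 0.000306691) = √0.000809565 = 0.028453.
For 98% confidence, z* = 2.326. Margin of error = 0.06618.
CI: -0.03298 ± 0.06618 = (-0.0992, 0.0332).

(-0.0992, 0.0332)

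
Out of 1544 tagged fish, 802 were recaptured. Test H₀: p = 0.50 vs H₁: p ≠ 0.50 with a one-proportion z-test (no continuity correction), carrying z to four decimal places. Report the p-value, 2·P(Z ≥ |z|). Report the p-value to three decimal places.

p-value = 0.127

With x = 802 successes in n = 1544, p̂ = 0.51943.
Null standard error: √(0.50·0.50/1544) = √0.000161917 = 0.012725.
Test statistic (full precision, shown to 4 dp): z = (802/1544 − 0.50)/SE₀ ≈ 1.5270.
From the standard normal, 2·P(Z ≥ |z|) = 0.127.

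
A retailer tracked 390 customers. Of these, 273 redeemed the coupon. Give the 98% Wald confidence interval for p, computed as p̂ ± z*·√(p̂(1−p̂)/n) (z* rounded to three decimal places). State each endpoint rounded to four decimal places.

Sample proportion p̂ = 273/390 = 0.70000.
Standard error of p̂: √(0.210000/390) = √0.000538462 = 0.023205.
z* = 2.326 at the 98% level.
Margin = 2.326·0.023205 = 0.05397.
So the interval runs from 0.6460 to 0.7540.

(0.6460, 0.7540)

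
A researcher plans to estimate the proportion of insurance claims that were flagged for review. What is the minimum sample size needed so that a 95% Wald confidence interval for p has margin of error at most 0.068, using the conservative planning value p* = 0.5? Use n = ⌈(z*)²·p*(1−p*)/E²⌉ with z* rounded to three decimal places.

n = 208

z* = 1.960 at the 95% level.
p*(1−p*) = 0.50·0.50 = 0.2500.
Required n before rounding: 3.841600 × 0.2500 / 0.068² = 207.699.
⌈207.699⌉ = 208.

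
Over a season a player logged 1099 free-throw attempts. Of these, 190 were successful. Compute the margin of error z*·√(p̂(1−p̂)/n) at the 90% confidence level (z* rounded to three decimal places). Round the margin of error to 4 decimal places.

The sample proportion is 190/1099 = 0.17288.
SE = √(p̂(1−p̂)/n) = √(0.142995/1099) = 0.011407.
For 90% confidence, z* = 1.645.
ME = 1.645·0.011407 = 0.0188.

ME = 0.0188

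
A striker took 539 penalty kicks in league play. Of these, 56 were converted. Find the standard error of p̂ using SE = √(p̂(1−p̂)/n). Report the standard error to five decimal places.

With x = 56 successes in n = 539, p̂ = 0.10390.
p̂(1−p̂) = 0.093105.
SE = √(0.093105/539) = √0.000172737 = 0.01314.

SE = 0.01314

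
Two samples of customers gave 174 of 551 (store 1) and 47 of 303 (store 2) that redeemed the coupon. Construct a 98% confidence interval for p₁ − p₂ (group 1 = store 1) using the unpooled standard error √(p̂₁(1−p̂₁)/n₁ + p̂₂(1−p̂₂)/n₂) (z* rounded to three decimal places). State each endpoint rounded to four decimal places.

(0.0939, 0.2275)

p̂₁ = 174/551 = 0.31579, p̂₂ = 47/303 = 0.15512; p̂₁ − p̂₂ = 0.16067.
Unpooled SE = √(p̂₁(1−p̂₁)/n₁ + p̂₂(1−p̂₂)/n₂) = √(0.000392135 + 0.000432524) = 0.028717.
The 98% critical value is z* = 2.326. Margin = 2.326·0.028717 = 0.06680.
So the interval runs from 0.0939 to 0.2275.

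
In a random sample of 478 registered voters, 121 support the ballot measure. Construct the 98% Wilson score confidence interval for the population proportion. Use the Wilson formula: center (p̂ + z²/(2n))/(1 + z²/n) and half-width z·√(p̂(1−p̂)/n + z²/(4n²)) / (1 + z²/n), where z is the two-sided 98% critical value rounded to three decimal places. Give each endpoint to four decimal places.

(0.2098, 0.3020)

Here p̂ = 121/478 = 0.25314 and z = 2.326 (z² = 5.410276).
1 + z²/n = 1.011319.
Center = (0.25314 + 0.005659)/1.011319 = 0.25590.
Radicand: p̂(1−p̂)/n + z²/(4n²) = 0.000395521 + 0.000005920 = 0.000401441.
Half-width = z·√(radicand)/denom = 2.326·0.020036/1.011319 = 0.04608.
Interval: 0.25590 ± 0.04608 → (0.2098, 0.3020).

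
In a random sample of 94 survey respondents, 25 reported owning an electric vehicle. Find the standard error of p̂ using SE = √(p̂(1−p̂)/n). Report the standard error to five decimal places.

SE = 0.04557

Sample proportion p̂ = 25/94 = 0.26596.
p̂(1−p̂) = 0.195225.
SE = √(0.195225/94) = 0.04557.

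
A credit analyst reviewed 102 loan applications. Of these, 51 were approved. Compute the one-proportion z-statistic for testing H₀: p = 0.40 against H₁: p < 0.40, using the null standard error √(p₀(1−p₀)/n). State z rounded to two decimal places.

With x = 51 successes in n = 102, p̂ = 0.50000.
Null standard error: √(0.40·0.60/102) = √0.002352941 = 0.048507.
z = (p̂ − p₀)/SE = (0.50000 − 0.40)/0.048507 = 2.06.

z = 2.06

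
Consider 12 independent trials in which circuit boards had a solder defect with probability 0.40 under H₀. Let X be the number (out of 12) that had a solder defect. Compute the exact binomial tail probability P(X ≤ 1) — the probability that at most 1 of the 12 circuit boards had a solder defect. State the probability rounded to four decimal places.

X ~ Binomial(n=12, p=0.40).
P(X ≤ 1) = C(12,0)·0.40^0·0.60^12 + C(12,1)·0.40^1·0.60^11.
= 0.002177 + 0.017414 = 0.0196.

P = 0.0196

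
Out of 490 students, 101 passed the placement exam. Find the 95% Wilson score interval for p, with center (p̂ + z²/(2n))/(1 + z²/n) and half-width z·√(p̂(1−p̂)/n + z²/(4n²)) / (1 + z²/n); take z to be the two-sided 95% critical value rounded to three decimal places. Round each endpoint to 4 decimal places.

Here p̂ = 101/490 = 0.20612 and z = 1.960 (z² = 3.841600).
1 + z²/n = 1.007840.
Adjusted center: (0.20612 + z²/(2n))/1.007840 = 0.20841.
Radicand: p̂(1−p̂)/n + z²/(4n²) = 0.000333951 + 0.000004000 = 0.000337951.
Half-width = z·√(radicand)/denom = 1.960·0.018383/1.007840 = 0.03575.
So the interval runs from 0.1727 to 0.2442.

(0.1727, 0.2442)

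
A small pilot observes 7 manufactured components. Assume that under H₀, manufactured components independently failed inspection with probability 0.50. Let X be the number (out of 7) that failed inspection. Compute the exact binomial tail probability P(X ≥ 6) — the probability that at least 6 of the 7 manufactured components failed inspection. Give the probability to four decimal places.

X ~ Binomial(n=7, p=0.50).
P(X ≥ 6) = C(7,6)·0.50^6·0.50^1 + C(7,7)·0.50^7·0.50^0.
= 0.054688 + 0.007812 = 0.0625.

P = 0.0625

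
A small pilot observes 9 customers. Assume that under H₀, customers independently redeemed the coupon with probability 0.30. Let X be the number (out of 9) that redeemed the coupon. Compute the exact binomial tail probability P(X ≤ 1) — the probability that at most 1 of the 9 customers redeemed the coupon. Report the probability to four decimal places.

P = 0.1960

X is binomial with n = 9 and p = 0.30.
P(X ≤ 1) = C(9,0)·0.30^0·0.70^9 + C(9,1)·0.30^1·0.70^8.
= 0.040354 + 0.155650 = 0.1960.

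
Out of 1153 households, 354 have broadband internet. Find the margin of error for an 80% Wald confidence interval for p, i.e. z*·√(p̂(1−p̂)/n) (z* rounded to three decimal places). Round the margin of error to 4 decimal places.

The sample proportion is 354/1153 = 0.30703.
SE(p̂) = √(0.30703·0.69297/1153) = 0.013584.
For 80% confidence, z* = 1.282.
Margin of error = z*·SE = 1.282 × 0.013584 = 0.0174.

ME = 0.0174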